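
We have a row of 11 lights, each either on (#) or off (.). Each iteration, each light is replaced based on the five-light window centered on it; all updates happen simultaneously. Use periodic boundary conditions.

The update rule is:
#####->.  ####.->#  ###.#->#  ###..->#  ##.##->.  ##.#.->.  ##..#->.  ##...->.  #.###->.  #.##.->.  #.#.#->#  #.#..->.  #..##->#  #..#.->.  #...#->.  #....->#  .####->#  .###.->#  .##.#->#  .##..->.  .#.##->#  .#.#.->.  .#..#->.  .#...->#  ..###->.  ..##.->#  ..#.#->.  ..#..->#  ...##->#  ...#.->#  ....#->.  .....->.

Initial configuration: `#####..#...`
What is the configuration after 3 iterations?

.#.##..##.#
.##...###.#
#....#.##.#

#....#.##.#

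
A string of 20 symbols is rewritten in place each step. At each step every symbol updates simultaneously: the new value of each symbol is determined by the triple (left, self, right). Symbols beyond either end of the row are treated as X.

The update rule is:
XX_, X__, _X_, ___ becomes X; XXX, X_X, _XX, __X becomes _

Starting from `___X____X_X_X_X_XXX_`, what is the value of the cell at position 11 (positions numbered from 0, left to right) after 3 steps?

_

XX_XXXX_X_X_X_X___X_
_X____X_X_X_X_XXX_X_
_XXXX_X_X_X_X___X_X_
position 11 holds _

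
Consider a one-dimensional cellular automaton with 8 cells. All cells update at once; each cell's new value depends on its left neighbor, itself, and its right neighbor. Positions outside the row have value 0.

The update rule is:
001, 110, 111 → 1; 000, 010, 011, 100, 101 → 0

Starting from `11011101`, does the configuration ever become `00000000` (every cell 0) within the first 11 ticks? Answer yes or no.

tick 1: 01001100
tick 2: 10010100
tick 3: 00100000
tick 4: 01000000
tick 5: 10000000
tick 6: 00000000
all cells are 0 at tick 6

yes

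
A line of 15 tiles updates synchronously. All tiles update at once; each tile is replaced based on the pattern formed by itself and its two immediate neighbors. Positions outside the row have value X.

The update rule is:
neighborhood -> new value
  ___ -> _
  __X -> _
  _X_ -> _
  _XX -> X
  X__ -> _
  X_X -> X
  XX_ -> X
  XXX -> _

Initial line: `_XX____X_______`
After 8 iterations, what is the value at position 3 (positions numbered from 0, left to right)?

iteration 1: XXX____________
iteration 2: __X____________
iteration 3: _______________
iteration 4: _______________  (fixed point — unchanged through iteration 8)
position 3 holds _

_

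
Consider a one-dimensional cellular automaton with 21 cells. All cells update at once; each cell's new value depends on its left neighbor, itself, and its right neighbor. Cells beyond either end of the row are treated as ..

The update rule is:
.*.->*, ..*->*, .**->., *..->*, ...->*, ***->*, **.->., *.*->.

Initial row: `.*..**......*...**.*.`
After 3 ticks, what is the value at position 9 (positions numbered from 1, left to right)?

tick 1: ****..**********...**
tick 2: .**.**.********.***..
tick 3: *.......******...*.**
position 9 holds *

*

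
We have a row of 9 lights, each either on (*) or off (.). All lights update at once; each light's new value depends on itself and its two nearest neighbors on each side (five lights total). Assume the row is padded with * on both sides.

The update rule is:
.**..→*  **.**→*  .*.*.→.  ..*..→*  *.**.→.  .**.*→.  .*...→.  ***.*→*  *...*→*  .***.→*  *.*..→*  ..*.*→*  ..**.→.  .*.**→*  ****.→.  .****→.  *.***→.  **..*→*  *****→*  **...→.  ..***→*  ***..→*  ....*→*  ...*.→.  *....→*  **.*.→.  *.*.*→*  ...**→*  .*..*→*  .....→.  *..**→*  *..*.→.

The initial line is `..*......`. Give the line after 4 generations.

**.*.***.

*.*.*..**
*.*.****.
*.**...**
**.*.***.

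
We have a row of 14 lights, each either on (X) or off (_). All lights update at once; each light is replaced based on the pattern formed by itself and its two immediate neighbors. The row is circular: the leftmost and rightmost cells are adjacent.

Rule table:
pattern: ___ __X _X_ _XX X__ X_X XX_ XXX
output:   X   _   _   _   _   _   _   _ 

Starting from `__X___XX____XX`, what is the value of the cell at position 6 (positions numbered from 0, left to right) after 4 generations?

X

____X____XX___
XXX___XX____XX
____X____XX___  (repeats generation 1; period 2)
generation 4: XXX___XX____XX
position 6 holds X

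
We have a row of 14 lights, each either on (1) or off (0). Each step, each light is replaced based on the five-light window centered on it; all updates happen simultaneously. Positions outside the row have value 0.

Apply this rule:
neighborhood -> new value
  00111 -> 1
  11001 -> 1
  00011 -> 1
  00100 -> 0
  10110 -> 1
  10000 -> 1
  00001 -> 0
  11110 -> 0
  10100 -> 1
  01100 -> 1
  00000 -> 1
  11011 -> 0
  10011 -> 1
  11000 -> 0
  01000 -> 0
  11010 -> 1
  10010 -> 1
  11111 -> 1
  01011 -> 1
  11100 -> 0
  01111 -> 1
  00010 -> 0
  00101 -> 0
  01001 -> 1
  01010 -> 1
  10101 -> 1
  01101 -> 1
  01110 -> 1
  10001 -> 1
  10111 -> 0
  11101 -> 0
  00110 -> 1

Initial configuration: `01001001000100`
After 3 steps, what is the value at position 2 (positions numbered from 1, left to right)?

step 1: 00110110010001
step 2: 01110111100100
step 3: 11100010011001
position 2 holds 1

1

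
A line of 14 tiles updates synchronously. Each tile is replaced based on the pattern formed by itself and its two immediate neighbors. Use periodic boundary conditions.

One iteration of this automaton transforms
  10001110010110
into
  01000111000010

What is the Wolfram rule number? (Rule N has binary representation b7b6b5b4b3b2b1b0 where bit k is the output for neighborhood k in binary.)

208

position 5: 111 → 1  (bit 7 = 1)
position 6: 110 → 1  (bit 6 = 1)
position 10: 101 → 0  (bit 5 = 0)
position 1: 100 → 1  (bit 4 = 1)
position 4: 011 → 0  (bit 3 = 0)
position 0: 010 → 0  (bit 2 = 0)
position 3: 001 → 0  (bit 1 = 0)
position 2: 000 → 0  (bit 0 = 0)
bits b7..b0 = 11010000 = 208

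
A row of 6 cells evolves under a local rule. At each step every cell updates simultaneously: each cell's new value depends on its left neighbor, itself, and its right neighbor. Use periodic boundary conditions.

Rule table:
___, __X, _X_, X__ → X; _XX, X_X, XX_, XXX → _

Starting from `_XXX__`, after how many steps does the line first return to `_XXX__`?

2

X___XX
_XXX__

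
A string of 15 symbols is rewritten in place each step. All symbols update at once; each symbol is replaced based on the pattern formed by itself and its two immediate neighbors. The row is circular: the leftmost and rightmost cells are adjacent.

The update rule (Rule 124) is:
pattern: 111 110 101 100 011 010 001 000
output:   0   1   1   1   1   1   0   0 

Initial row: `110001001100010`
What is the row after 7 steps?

100101100111001

111001101110011
001101111011010
001111001111111
101001101000001
111101111100001
000111000110001
100101100111001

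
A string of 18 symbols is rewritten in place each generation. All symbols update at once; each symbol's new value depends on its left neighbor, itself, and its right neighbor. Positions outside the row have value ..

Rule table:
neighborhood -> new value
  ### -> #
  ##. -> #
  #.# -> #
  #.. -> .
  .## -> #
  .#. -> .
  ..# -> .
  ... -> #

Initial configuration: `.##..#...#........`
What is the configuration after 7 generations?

.#################

.##....#...#######
.##.##...#.#######
.#####.#..########
.######...########
.######.#.########
.#######.#########
.#################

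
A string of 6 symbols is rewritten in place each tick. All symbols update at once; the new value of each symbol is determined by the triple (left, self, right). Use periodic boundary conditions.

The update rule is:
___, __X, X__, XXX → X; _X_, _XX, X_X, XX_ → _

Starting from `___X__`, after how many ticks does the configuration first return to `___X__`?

4

XXX_XX
XX___X
X_XXX_
___X__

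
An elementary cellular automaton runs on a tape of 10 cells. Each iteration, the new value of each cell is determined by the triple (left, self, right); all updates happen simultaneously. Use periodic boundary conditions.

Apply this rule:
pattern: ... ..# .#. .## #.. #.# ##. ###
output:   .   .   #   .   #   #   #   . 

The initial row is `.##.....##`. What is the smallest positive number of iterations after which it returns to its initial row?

10

#.##.....#
##.##.....
.##.##....
..##.##...
...##.##..
....##.##.
.....##.##
#.....##.#
##.....##.
.##.....##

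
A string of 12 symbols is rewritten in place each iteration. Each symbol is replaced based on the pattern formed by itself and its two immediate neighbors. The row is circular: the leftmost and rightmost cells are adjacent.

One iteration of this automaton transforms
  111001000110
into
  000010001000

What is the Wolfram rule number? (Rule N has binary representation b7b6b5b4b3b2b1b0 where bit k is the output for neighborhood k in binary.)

2

position 1: 111 → 0  (bit 7 = 0)
position 2: 110 → 0  (bit 6 = 0)
position 11: 101 → 0  (bit 5 = 0)
position 3: 100 → 0  (bit 4 = 0)
position 0: 011 → 0  (bit 3 = 0)
position 5: 010 → 0  (bit 2 = 0)
position 4: 001 → 1  (bit 1 = 1)
position 7: 000 → 0  (bit 0 = 0)
bits b7..b0 = 00000010 = 2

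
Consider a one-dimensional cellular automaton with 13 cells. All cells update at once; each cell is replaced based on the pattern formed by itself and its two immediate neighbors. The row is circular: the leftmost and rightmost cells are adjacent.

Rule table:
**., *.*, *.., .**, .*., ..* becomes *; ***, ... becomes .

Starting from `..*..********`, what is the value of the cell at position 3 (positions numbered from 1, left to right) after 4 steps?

.

******......*
.....**....**
*...****..***
**.**..****..
position 3 holds .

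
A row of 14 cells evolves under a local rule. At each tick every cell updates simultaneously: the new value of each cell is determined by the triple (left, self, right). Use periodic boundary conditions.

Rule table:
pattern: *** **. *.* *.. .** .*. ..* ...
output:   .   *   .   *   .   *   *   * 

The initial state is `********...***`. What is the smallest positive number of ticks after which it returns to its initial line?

28

.......****...
*******...****
......****....
******...*****
.....****.....
*****...******
....****......
****...*******
...****.......
***...********
..****........
**...*********
.****.........
*...**********
****..........
...***********
***..........*
..***********.
**..........**
.***********..
*..........***
***********...
..........****
**********...*
.........****.
*********...**
........****..
********...***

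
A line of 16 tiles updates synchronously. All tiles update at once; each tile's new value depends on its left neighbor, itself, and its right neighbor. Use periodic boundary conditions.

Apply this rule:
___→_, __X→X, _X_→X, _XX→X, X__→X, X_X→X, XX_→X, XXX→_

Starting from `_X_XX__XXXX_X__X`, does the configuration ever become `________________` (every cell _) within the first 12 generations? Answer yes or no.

yes

generation 1: XXXXXXXX__XXXXXX
generation 2: _______XXXX_____
generation 3: ______XX__XX____
generation 4: _____XXXXXXXX___
generation 5: ____XX______XX__
generation 6: ___XXXX____XXXX_
generation 7: __XX__XX__XX__XX
generation 8: XXXXXXXXXXXXXXXX
generation 9: ________________
all cells are _ at generation 9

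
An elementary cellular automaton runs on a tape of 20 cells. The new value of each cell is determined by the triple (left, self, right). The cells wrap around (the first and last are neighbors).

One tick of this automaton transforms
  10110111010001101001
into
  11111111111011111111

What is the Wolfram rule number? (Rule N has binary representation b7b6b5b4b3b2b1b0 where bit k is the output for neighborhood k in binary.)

position 6: 111 → 1  (bit 7 = 1)
position 0: 110 → 1  (bit 6 = 1)
position 1: 101 → 1  (bit 5 = 1)
position 10: 100 → 1  (bit 4 = 1)
position 2: 011 → 1  (bit 3 = 1)
position 9: 010 → 1  (bit 2 = 1)
position 12: 001 → 1  (bit 1 = 1)
position 11: 000 → 0  (bit 0 = 0)
bits b7..b0 = 11111110 = 254

254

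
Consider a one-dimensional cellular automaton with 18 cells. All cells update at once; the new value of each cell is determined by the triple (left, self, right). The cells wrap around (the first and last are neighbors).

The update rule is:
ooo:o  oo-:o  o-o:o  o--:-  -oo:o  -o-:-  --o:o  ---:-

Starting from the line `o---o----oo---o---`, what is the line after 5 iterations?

---o----ooo--o---o
--o----oooo-o---o-
-o----oooooo---o--
o----ooooooo--o---
----oooooooo-o---o

----oooooooo-o---o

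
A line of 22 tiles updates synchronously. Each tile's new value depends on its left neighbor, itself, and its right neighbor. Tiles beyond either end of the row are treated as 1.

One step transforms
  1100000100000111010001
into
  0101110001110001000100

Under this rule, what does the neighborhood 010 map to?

At position 7 the neighborhood is 010; the next row has 0 there.

0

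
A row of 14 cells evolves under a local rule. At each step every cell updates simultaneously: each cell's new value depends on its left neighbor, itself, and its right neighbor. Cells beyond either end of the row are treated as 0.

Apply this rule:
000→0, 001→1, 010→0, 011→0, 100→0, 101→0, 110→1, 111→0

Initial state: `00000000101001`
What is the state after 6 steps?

00100001000000

00000001000010
00000010000100
00000100001000
00001000010000
00010000100000
00100001000000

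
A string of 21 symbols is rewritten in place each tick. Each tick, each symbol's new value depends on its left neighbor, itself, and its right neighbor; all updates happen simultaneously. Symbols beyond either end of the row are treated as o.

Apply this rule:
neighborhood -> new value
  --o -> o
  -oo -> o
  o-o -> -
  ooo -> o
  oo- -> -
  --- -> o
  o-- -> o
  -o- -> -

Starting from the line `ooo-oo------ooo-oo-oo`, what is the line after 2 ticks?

o-oo--ooooooo-oo-oooo

tick 1: oo--o-oooooooo--o--oo
tick 2: o-oo--ooooooo-oo-oooo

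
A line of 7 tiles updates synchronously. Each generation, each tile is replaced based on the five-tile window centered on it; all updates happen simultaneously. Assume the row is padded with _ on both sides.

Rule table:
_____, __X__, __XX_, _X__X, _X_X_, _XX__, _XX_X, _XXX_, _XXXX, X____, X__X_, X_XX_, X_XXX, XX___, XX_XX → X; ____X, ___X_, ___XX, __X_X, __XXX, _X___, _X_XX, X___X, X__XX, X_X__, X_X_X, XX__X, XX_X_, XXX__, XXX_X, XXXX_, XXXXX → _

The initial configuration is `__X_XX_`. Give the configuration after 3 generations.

generation 1: ____XXX
generation 2: XX___X_
generation 3: XXX__X_

XXX__X_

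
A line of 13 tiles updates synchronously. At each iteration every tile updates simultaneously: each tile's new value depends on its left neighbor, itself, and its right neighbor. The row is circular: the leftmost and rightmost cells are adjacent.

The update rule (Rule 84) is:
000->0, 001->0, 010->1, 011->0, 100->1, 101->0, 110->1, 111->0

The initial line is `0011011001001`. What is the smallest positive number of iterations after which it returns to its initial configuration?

26

iteration 1: 1001001101101
iteration 2: 1101100100100
iteration 3: 0100110110110
iteration 4: 0110010010011
iteration 5: 0011011011001
iteration 6: 1001001001101
iteration 7: 1101101100100
iteration 8: 0100100110110
iteration 9: 0110110010011
iteration 10: 0010011011001
iteration 11: 1011001001101
iteration 12: 1001101100100
iteration 13: 1100100110110
iteration 14: 0110110010010
iteration 15: 0010011011011
iteration 16: 1011001001001
iteration 17: 1001101101100
iteration 18: 1100100100110
iteration 19: 0110110110010
iteration 20: 0010010011011
iteration 21: 1011011001001
iteration 22: 1001001101100
iteration 23: 1101100100110
iteration 24: 0100110110010
iteration 25: 0110010011011
iteration 26: 0011011001001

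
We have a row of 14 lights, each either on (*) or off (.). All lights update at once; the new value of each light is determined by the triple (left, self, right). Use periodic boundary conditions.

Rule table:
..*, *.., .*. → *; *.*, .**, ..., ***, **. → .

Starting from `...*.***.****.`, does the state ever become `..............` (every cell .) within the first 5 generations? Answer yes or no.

..**.........*
**..*.......**
..****.....*..
.*....*...***.
***..***.*...*
generation 5 is ***..***.*...*, still not uniform .

no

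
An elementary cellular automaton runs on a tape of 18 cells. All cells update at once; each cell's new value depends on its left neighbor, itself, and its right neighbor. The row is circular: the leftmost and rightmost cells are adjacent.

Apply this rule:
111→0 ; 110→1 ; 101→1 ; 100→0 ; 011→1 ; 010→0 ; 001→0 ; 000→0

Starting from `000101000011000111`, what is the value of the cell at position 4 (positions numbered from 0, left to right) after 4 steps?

0

000010000011000101
000000000011000010
000000000011000000
000000000011000000
position 4 holds 0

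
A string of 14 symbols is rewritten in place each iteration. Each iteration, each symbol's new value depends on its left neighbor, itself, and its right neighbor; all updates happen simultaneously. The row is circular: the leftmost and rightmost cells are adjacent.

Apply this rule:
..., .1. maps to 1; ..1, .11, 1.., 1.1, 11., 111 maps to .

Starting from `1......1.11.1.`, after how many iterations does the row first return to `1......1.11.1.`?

2

1.1111.1....1.
1......1.11.1.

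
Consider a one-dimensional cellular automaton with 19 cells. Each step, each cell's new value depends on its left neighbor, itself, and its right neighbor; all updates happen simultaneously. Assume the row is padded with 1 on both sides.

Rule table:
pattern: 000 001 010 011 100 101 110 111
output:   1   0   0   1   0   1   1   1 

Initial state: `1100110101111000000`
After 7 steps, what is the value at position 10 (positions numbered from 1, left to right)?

1

1100111011111011110
1100111111111111111
1100111111111111111  (fixed point — unchanged through step 7)
position 10 holds 1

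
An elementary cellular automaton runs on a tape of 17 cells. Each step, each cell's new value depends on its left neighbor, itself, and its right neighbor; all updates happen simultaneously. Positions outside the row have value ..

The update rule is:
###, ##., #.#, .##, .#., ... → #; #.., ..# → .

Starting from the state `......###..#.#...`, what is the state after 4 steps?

#########..######

#####.###..###.##
#########..######
#########..######  (fixed point — unchanged through step 4)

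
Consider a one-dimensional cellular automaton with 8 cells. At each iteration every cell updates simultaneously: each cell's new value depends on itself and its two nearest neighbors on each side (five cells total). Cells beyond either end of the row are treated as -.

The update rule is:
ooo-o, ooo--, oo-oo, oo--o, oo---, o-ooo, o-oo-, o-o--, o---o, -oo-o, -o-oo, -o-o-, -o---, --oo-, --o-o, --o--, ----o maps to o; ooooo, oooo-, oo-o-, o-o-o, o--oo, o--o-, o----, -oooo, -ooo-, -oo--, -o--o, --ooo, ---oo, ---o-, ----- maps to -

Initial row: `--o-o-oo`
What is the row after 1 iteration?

o-oo-oo-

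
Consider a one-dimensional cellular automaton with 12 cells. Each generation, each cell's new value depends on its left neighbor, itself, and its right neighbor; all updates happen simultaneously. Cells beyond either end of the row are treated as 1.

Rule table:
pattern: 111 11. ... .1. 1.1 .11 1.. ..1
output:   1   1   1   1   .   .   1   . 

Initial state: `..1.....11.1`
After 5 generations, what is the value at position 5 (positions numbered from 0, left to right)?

generation 1: 1.11111..1..
generation 2: 1..11111.11.
generation 3: 11..1111..1.
generation 4: 111..1111.1.
generation 5: 1111..111.1.
position 5 holds .

.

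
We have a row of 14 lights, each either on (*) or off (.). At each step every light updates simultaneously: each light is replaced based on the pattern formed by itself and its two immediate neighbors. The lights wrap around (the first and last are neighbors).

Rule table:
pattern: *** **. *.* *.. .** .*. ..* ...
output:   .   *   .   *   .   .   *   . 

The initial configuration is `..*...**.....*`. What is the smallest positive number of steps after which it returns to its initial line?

step 1: **.*.*.**...*.
step 2: .*......**.*..
step 3: *.*....*.*..*.
step 4: ...*..*...**..
step 5: ..*.**.*.*.**.
step 6: .*...*......**
step 7: ..*.*.*....*.*
step 8: **.....*..*...
step 9: .**...*.**.*.*
step 10: ..**.*...*....
step 11: .*.*..*.*.*...
step 12: *...**.....*..
step 13: .*.*.**...*.**
step 14: ......**.*...*
step 15: *....*.*..*.*.
step 16: .*..*...**....
step 17: *.**.*.*.**...
step 18: ...*......**.*
step 19: *.*.*....*.*..
step 20: .....*..*...**
step 21: *...*.**.*.*.*
step 22: **.*...*......
step 23: .*..*.*.*....*
step 24: ..**.....*..*.
step 25: .*.**...*.**.*
step 26: ....**.*...*..
step 27: ...*.*..*.*.*.
step 28: ..*...**.....*

28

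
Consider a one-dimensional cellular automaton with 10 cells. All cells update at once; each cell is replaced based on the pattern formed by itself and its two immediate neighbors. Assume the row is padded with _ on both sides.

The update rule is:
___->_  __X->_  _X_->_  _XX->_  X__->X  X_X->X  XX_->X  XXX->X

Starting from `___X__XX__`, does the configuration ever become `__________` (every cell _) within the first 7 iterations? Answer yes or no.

____X__XX_
_____X__XX
______X__X
_______X__
________X_
_________X
__________
all cells are _ at iteration 7

yes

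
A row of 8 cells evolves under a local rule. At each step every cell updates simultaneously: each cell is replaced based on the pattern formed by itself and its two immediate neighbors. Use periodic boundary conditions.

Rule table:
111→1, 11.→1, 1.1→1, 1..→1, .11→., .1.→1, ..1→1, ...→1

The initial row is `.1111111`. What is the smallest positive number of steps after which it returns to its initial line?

1.111111
11.11111
111.1111
1111.111
11111.11
111111.1
1111111.
.1111111

8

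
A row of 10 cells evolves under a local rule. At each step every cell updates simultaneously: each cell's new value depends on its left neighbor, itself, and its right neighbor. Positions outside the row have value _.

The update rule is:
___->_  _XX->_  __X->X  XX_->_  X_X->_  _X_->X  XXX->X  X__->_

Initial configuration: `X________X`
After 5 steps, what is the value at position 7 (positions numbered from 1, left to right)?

_

step 1: X_______XX
step 2: X______X__
step 3: X_____XX__
step 4: X____X____
step 5: X___XX____
position 7 holds _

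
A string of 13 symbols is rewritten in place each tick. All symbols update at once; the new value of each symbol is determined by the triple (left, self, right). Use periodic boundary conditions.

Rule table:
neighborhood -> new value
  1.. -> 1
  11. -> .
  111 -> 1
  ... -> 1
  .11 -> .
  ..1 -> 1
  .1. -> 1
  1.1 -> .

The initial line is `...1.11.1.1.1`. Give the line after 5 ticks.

1111....1.1.1
111.11111.1..
.1...111..111
.1111.1.11.1.
1.11..1....11

1.11..1....11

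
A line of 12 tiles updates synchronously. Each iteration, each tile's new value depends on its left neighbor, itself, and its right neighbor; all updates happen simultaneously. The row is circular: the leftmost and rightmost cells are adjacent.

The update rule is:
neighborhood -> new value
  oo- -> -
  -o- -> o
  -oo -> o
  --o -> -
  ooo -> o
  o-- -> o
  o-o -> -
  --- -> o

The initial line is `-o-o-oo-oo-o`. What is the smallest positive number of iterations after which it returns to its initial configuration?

iteration 1: -o-o-o--o--o
iteration 2: -o-o-oo-oo-o

2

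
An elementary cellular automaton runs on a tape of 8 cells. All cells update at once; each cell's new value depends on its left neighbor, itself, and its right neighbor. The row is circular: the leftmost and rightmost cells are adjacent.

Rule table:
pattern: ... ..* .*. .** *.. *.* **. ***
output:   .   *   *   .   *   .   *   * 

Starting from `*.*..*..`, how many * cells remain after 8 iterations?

6

*.******
*..*****
***.****
***..***
*****.**
*****..*
*******.
.******.
count of *: 6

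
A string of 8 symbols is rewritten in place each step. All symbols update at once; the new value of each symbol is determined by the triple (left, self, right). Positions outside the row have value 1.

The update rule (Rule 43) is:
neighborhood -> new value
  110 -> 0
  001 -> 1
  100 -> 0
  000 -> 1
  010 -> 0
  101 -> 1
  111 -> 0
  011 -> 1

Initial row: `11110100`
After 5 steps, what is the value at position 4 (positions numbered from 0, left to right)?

0

step 1: 00001001
step 2: 01110011
step 3: 11000110
step 4: 00011101
step 5: 01110011
position 4 holds 0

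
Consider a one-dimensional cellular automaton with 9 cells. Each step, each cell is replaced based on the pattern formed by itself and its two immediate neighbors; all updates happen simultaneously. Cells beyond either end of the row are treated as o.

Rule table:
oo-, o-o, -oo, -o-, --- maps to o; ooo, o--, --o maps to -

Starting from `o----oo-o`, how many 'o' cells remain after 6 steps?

5

o-oo-oooo
oooooo---
-----o-o-
-ooo-oooo
oo-ooo---
-ooo-o-o-
count of o: 5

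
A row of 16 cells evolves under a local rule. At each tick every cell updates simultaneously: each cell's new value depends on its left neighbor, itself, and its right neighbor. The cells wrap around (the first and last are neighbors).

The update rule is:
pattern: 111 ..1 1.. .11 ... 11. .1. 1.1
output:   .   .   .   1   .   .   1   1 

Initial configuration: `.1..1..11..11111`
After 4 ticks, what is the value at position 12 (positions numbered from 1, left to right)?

1

tick 1: 11..1..1...1....
tick 2: 1...1..1...1....
tick 3: 1...1..1...1....  (fixed point — unchanged through tick 4)
position 12 holds 1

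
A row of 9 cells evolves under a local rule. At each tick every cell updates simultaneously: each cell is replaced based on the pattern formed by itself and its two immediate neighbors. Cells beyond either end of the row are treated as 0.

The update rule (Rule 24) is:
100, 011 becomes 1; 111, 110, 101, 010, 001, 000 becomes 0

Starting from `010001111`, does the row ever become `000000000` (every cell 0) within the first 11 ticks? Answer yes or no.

yes

001001000
000100100
000010010
000001001
000000100
000000010
000000001
000000000
all cells are 0 at tick 8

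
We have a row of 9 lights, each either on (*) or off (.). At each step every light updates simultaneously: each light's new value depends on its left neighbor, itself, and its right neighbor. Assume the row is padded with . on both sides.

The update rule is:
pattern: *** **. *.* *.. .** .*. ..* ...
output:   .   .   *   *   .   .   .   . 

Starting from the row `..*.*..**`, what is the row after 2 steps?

....*.*..

...*.*...
....*.*..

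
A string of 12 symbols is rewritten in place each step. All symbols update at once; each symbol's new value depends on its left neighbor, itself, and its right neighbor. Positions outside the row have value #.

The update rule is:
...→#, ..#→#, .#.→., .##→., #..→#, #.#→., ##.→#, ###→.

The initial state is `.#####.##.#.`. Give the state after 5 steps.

...#..#.....

.....#..#...
#####.##.###
....#..#....
####.##.####
...#..#.....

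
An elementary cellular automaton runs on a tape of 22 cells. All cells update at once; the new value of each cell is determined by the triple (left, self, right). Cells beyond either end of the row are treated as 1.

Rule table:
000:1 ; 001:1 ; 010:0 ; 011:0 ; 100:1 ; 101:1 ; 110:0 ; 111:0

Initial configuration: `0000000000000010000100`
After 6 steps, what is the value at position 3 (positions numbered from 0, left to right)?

1111111111111101111011
0000000000000010000100  (repeats step 0; period 2)
step 6: 0000000000000010000100
position 3 holds 0

0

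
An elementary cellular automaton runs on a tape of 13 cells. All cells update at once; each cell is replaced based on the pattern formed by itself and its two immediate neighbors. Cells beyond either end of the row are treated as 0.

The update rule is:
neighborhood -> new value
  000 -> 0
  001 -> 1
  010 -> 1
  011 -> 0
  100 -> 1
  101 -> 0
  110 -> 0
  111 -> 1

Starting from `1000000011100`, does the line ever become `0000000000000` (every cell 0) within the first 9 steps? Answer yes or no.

no

1100000101010
0010001101011
0111010001000
1010011011100
1011100001010
1001010011011
1111011100000
0110001010000
1001011011000
step 9 is 1001011011000, still not uniform 0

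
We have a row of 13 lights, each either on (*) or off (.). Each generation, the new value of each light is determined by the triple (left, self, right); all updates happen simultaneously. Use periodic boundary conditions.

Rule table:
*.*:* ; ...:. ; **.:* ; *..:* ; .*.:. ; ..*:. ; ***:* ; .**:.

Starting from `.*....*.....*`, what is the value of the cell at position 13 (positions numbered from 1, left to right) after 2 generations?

*.*....*.....
.*.*....*....
position 13 holds .

.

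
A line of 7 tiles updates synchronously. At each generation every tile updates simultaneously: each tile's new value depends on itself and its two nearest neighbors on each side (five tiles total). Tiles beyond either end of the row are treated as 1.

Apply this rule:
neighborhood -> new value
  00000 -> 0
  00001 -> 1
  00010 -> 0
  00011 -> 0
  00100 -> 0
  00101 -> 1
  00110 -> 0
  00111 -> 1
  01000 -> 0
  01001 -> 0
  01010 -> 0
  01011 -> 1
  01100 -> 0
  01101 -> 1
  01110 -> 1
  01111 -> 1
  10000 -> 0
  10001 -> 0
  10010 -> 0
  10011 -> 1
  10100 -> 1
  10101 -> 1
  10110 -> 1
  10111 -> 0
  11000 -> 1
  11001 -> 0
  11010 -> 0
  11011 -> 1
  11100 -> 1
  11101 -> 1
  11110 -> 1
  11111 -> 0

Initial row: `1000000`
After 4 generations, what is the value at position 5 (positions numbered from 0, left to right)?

1100010
1110011
0110111
1111010
position 5 holds 1

1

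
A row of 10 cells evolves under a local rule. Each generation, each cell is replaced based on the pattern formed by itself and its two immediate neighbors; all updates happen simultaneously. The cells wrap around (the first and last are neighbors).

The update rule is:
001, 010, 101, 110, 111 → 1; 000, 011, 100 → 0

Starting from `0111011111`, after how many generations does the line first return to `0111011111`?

1011101111
1101110111
1110111011
1111011101
1111101110
0111110111
1011111011
1101111101
1110111110
0111011111

10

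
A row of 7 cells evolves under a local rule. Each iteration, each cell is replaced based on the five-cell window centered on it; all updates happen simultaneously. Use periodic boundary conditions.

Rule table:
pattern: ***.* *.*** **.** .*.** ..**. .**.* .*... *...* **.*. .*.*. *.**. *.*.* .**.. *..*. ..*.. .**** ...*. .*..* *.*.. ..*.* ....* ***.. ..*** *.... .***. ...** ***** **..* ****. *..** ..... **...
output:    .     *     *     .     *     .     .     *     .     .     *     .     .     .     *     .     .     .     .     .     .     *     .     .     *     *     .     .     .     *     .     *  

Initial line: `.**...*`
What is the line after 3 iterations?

**...*.

.*.**..
...*.**
**...*.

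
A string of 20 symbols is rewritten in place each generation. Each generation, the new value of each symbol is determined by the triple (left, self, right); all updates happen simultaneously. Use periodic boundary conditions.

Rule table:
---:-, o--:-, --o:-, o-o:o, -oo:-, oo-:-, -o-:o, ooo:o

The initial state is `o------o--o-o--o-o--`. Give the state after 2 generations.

o------o--ooo--ooo--
o------o---o----o---

o------o---o----o---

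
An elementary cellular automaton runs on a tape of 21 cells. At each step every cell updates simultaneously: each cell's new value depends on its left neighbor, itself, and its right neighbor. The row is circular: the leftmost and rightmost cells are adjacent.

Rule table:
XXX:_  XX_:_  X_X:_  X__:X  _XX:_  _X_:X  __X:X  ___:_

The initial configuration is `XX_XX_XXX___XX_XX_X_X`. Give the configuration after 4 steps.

X_____XXX___XXXXXX_XX

_________X_X______X__
________XX_XX____XXX_
_______X_____X__X___X
X_____XXX___XXXXXX_XX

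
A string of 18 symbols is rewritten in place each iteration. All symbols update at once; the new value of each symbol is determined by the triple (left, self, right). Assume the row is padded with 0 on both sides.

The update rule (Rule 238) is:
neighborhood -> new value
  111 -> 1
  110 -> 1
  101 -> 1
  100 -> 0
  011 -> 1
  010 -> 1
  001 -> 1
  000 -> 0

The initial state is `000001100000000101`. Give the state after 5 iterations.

000011100000001111
000111100000011111
001111100000111111
011111100001111111
111111100011111111

111111100011111111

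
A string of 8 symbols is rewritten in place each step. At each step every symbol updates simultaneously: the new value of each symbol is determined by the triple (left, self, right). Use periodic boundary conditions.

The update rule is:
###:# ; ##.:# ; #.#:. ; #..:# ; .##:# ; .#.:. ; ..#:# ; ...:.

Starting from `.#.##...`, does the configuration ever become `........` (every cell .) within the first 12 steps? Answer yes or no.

no

#..###..
.#######
.#######  (fixed point — unchanged through step 12)
step 12 is .#######, still not uniform .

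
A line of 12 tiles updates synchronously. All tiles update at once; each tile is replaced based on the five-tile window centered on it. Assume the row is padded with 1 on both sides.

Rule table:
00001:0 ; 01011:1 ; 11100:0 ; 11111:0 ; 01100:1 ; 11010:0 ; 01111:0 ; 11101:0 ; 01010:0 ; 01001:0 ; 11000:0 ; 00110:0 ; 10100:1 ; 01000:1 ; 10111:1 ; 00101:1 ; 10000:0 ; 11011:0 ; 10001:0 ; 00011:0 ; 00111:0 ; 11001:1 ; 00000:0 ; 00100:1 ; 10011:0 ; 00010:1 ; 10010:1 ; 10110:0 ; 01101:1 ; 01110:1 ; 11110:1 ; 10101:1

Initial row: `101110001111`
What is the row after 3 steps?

step 1: 001100000000
step 2: 100100000000
step 3: 011110000000

011110000000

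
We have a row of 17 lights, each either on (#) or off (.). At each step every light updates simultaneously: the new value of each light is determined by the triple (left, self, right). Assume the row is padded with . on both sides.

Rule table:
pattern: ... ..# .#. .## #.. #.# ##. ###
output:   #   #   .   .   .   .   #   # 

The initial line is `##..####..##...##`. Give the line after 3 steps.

..####.#.#####..#

.#.#.###.#.#.##.#
#.....##......#..
..####.#.#####..#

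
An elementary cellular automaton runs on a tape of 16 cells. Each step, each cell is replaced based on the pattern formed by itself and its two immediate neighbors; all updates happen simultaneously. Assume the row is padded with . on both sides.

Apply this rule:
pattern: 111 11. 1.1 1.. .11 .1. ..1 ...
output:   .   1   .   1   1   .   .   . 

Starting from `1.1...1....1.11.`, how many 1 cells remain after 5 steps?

2

...1...1.....111
....1...1....1.1
.....1...1......
......1...1.....
.......1...1....
count of 1: 2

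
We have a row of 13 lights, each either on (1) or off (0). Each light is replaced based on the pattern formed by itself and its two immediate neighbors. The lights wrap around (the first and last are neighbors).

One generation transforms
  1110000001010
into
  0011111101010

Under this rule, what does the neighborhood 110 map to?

At position 2 the neighborhood is 110; the next row has 1 there.

1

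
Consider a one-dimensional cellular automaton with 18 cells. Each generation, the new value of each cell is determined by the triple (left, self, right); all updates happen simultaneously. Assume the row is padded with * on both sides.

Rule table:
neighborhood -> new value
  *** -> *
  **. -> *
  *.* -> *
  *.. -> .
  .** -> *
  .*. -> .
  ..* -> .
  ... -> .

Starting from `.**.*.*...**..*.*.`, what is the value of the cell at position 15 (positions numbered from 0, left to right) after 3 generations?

.

****.*....**...*.*
*****.....**....**
*****.....**....**
position 15 holds .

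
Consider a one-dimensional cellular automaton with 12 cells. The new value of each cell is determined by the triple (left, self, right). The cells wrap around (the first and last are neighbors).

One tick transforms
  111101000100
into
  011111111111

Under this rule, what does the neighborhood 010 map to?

1

At position 5 the neighborhood is 010; the next row has 1 there.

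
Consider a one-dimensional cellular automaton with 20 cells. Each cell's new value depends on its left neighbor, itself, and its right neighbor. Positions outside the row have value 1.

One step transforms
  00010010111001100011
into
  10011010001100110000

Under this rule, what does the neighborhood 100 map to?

1

At position 0 the neighborhood is 100; the next row has 1 there.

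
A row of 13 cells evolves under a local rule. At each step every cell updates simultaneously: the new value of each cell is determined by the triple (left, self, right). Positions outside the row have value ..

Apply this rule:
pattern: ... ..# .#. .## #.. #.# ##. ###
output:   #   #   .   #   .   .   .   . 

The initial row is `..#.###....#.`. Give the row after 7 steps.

###..##..##..

##..#...###..
#..#..###...#
..#..##...##.
##..##..###..
#..##..##...#
..##..##..##.
###..##..##..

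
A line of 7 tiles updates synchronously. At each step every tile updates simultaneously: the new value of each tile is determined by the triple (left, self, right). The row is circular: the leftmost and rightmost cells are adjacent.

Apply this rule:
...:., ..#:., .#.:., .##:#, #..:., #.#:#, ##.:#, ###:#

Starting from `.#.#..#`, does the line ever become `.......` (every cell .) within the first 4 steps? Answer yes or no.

#.#....
.#.....
.......
all cells are . at step 3

yes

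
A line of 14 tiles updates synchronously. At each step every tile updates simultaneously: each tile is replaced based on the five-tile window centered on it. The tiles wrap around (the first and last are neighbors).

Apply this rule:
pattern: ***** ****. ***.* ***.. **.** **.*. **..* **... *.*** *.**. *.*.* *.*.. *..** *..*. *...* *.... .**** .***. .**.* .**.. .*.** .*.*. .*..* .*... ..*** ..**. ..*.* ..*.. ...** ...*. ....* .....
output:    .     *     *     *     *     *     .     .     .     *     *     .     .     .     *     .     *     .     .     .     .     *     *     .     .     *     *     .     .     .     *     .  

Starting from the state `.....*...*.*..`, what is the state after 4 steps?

...*...*.**...
.*...*.*.*....
...*.****....*
.*.*..***..*..

.*.*..***..*..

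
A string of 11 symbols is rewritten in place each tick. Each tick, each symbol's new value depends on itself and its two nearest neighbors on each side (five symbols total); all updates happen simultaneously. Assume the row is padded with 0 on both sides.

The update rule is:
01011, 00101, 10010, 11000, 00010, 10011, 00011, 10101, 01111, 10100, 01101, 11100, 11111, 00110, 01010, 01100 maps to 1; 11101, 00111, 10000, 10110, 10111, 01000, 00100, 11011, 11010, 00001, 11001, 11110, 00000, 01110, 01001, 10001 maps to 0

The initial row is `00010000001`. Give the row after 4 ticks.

tick 1: 00100000010
tick 2: 01000000100
tick 3: 10000001000
tick 4: 00000010000

00000010000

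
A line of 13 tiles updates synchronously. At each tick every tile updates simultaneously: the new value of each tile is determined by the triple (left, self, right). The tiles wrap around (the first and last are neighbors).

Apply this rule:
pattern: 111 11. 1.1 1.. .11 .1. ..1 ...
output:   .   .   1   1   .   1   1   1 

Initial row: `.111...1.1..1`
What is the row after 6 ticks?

.111.........

1...111111111
.111.........
1...111111111  (repeats tick 1; period 2)
tick 6: .111.........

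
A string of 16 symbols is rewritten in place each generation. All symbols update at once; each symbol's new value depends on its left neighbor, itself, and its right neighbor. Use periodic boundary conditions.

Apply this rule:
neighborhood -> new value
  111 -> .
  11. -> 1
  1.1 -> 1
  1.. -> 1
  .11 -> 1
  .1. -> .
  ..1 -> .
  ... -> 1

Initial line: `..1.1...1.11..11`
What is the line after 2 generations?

1..1.11..1111.11
11..1111.1..111.

11..1111.1..111.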